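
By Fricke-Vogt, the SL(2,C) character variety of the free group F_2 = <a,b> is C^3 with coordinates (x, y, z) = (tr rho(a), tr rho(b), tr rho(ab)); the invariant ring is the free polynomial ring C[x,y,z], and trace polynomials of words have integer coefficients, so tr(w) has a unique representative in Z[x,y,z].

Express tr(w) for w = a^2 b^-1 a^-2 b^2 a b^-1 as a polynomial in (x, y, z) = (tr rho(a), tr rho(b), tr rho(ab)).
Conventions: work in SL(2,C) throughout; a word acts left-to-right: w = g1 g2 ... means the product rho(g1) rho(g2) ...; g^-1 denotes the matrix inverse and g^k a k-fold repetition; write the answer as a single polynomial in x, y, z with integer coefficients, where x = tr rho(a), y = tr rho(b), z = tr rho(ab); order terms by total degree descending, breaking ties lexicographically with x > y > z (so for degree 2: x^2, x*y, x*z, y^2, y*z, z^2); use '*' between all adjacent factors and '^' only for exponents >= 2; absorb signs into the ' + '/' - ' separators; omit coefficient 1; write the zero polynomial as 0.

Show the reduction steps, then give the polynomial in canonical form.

-x^4*y^3*z + x^5*y^2 + x^3*y^4 + 2*x^3*y^2*z^2 - x^4*y*z - x^2*y*z^3 - 5*x^3*y^2 - x*y^4 - x*y^2*z^2 + 3*x^2*y*z + x^3 + 5*x*y^2 + x*z^2 - 3*x

trace(a^2 b) = trace(a)*trace(b a) - trace(b) = x*z - y
trace(a^2) = trace(a)*trace(a) - trace(1) = x^2 - 2
trace(a b^2 a) = trace(b)*trace(a^2 b) - trace(a^2) = x*y*z - x^2 - y^2 + 2
trace(a b a b) = trace(a b)*trace(a b) - trace(1) = z^2 - 2
trace(a b^2 a b) = trace(b)*trace(a b a b) - trace(a b a) = y*z^2 - x*z - y
trace(b^2 a b^-1 a) = trace(a b^2 a)*trace(b) - trace(a b^2 a b) = x*y^2*z - x^2*y - y^3 - y*z^2 + x*z + 3*y
trace(b^3 a^2) = trace(b)*trace(b a^2 b) - trace(b a^2) = x*y^2*z - x^2*y - y^3 - x*z + 3*y
trace(b a b) = trace(b)*trace(a b) - trace(a) = y*z - x
trace(b^3 a) = trace(b)*trace(b a b) - trace(b a) = y^2*z - x*y - z
trace(b^2 a^3 b) = trace(a)*trace(b^3 a^2) - trace(b^3 a) = x^2*y^2*z - x^3*y - x*y^3 - x^2*z - y^2*z + 4*x*y + z
trace(b a b a^2) = trace(a)*trace(b a b a) - trace(b a b) = x*z^2 - y*z - x
trace(a^3 b a b) = trace(a)*trace(b a b a^2) - trace(b a b a) = x^2*z^2 - x*y*z - x^2 - z^2 + 2
trace(a^2 b a) = trace(a)*trace(b a^2) - trace(b a) = x^2*z - x*y - z
trace(a^3 b a) = trace(a)*trace(a^2 b a) - trace(a^2 b) = x^3*z - x^2*y - 2*x*z + y
trace(b^2 a^3 b a) = trace(b)*trace(a^3 b a b) - trace(a^3 b a) = x^2*y*z^2 - x^3*z - x*y^2*z - y*z^2 + 2*x*z + y
trace(a^2 b a^-1 b^2 a) = trace(b^2 a^3 b)*trace(a) - trace(b^2 a^3 b a) = x^3*y^2*z - x^4*y - x^2*y^3 - x^2*y*z^2 + 4*x^2*y + y*z^2 - x*z - y
trace(a b a^2 b^2) = trace(a)*trace(b^2 a b a) - trace(b^2 a b) = x*y*z^2 - x^2*z - y^2*z + z
trace(b^2 a b a^2 b) = trace(b)*trace(a b a^2 b^2) - trace(a b a^2 b) = x*y^2*z^2 - x^2*y*z - y^3*z - x*z^2 + 2*y*z + x
trace(b a b a b a) = trace(a b a b)*trace(a b) - trace(b a) = z^3 - 3*z
trace(a b a^2 b a b) = trace(a)*trace(b a b a b a) - trace(b a b a b) = x*z^3 - y*z^2 - 2*x*z + y
trace(a b a^2 b a) = trace(a)*trace(b a^2 b a) - trace(b a^2 b) = x^2*z^2 - 2*x*y*z + y^2 - 2
trace(b^2 a b a^2 b a) = trace(b)*trace(a b a^2 b a b) - trace(a b a^2 b a) = x*y*z^3 - x^2*z^2 - y^2*z^2 + 2
trace(a^2 b a^-1 b^2 a b) = trace(b^2 a b a^2 b)*trace(a) - trace(b^2 a b a^2 b a) = x^2*y^2*z^2 - x^3*y*z - x*y^3*z - x*y*z^3 + y^2*z^2 + 2*x*y*z + x^2 - 2
trace(a^-1 b^2 a b^-1 a^2 b) = trace(a^2 b a^-1 b^2 a)*trace(b) - trace(a^2 b a^-1 b^2 a b) = x^3*y^3*z - x^4*y^2 - x^2*y^4 - 2*x^2*y^2*z^2 + x^3*y*z + x*y^3*z + x*y*z^3 + 4*x^2*y^2 - 3*x*y*z - x^2 - y^2 + 2
trace(b^2 a b^-1 a^2 b^-1 a^-1) = trace(a^-1 b^2 a b^-1 a^2)*trace(b) - trace(a^-1 b^2 a b^-1 a^2 b) = -x^3*y^3*z + x^4*y^2 + x^2*y^4 + 2*x^2*y^2*z^2 - x^3*y*z - x*y*z^3 - 5*x^2*y^2 - y^4 - y^2*z^2 + 4*x*y*z + x^2 + 4*y^2 - 2
trace(b a b^-1 a^2) = trace(a^2 b a)*trace(b) - trace(a^2 b a b) = x^2*y*z - x*y^2 - x*z^2 + x
trace(a^2 b^-1 a^-2 b^2 a b^-1) = trace(b^2 a b^-1 a^2 b^-1 a^-1)*trace(a) - trace(b^2 a b^-1 a^2 b^-1) = -x^4*y^3*z + x^5*y^2 + x^3*y^4 + 2*x^3*y^2*z^2 - x^4*y*z - x^2*y*z^3 - 5*x^3*y^2 - x*y^4 - x*y^2*z^2 + 3*x^2*y*z + x^3 + 5*x*y^2 + x*z^2 - 3*x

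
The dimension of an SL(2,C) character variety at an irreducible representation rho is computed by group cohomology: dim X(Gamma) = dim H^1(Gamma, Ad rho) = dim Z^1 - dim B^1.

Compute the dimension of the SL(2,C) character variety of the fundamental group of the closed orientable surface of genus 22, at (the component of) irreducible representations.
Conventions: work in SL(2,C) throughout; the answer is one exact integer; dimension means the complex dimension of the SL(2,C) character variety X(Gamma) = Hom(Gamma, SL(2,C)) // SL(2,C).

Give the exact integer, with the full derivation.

pi_1 of the closed genus-22 surface has 44 generators bound by the single product-of-commutators relator.
Unconstrained cocycle data is one sl_2 vector per generator (132 dimensions), cut by the relator condition d_2(z) = 0.
At an irreducible rho, H^2 = coker(d_2) vanishes (Poincare duality: H^2 is dual to H^0 = invariants = 0), so d_2 is surjective onto sl_2 and dim Z^1 = 132 - 3 = 129.
Coboundaries contribute dim B^1 = 3 (injective at irreducible rho).
dim H^1 = 129 - 3 = 126 = dim X.

126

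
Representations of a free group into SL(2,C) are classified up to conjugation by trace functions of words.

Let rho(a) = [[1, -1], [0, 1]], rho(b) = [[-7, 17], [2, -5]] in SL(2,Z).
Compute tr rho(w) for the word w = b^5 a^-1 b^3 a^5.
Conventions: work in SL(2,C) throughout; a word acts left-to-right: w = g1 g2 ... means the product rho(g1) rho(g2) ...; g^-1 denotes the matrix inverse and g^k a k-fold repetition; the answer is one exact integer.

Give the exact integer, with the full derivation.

623282326

rho(b) = [[-7, 17], [2, -5]]
... * rho(b) = [[-7, 17], [2, -5]]  ->  [[83, -204], [-24, 59]]
... * rho(b) = [[-7, 17], [2, -5]]  ->  [[-989, 2431], [286, -703]]
... * rho(b) = [[-7, 17], [2, -5]]  ->  [[11785, -28968], [-3408, 8377]]
... * rho(b) = [[-7, 17], [2, -5]]  ->  [[-140431, 345185], [40610, -99821]]
... * rho(a^-1) = [[1, 1], [0, 1]]  ->  [[-140431, 204754], [40610, -59211]]
... * rho(b) = [[-7, 17], [2, -5]]  ->  [[1392525, -3411097], [-402692, 986425]]
... * rho(b) = [[-7, 17], [2, -5]]  ->  [[-16569869, 40728410], [4791694, -11777889]]
... * rho(b) = [[-7, 17], [2, -5]]  ->  [[197445903, -485329823], [-57097636, 140348243]]
... * rho(a) = [[1, -1], [0, 1]]  ->  [[197445903, -682775726], [-57097636, 197445879]]
... * rho(a) = [[1, -1], [0, 1]]  ->  [[197445903, -880221629], [-57097636, 254543515]]
... * rho(a) = [[1, -1], [0, 1]]  ->  [[197445903, -1077667532], [-57097636, 311641151]]
... * rho(a) = [[1, -1], [0, 1]]  ->  [[197445903, -1275113435], [-57097636, 368738787]]
... * rho(a) = [[1, -1], [0, 1]]  ->  [[197445903, -1472559338], [-57097636, 425836423]]
tr = 197445903 + 425836423 = 623282326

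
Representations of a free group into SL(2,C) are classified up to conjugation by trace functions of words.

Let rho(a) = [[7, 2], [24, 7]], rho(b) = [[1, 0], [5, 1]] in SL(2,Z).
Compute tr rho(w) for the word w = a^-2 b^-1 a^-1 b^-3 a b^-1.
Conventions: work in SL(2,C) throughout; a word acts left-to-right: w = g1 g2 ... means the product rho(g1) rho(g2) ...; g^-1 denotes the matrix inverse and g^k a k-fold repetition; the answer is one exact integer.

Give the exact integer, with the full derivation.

rho(a^-1) = [[7, -2], [-24, 7]]
... * rho(a^-1) = [[7, -2], [-24, 7]]  ->  [[97, -28], [-336, 97]]
... * rho(b^-1) = [[1, 0], [-5, 1]]  ->  [[237, -28], [-821, 97]]
... * rho(a^-1) = [[7, -2], [-24, 7]]  ->  [[2331, -670], [-8075, 2321]]
... * rho(b^-1) = [[1, 0], [-5, 1]]  ->  [[5681, -670], [-19680, 2321]]
... * rho(b^-1) = [[1, 0], [-5, 1]]  ->  [[9031, -670], [-31285, 2321]]
... * rho(b^-1) = [[1, 0], [-5, 1]]  ->  [[12381, -670], [-42890, 2321]]
... * rho(a) = [[7, 2], [24, 7]]  ->  [[70587, 20072], [-244526, -69533]]
... * rho(b^-1) = [[1, 0], [-5, 1]]  ->  [[-29773, 20072], [103139, -69533]]
tr = -29773 + -69533 = -99306

-99306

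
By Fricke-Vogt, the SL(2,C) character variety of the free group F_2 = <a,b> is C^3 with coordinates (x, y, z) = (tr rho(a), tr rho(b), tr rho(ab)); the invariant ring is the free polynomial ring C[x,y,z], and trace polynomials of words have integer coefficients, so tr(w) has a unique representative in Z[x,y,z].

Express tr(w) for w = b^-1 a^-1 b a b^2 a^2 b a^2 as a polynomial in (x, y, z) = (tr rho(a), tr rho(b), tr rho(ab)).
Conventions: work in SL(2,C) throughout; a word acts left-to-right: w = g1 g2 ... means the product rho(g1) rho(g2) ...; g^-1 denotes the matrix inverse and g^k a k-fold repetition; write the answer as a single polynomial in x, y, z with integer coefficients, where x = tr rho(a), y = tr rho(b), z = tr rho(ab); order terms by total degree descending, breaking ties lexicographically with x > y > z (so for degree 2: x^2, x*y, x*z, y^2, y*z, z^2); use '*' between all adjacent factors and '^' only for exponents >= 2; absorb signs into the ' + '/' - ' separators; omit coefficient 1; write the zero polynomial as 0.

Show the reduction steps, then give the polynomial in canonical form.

-x^3*y^2*z^3 + 2*x^4*y*z^2 + 2*x^2*y^3*z^2 + x^2*y*z^4 - x^5*z - 3*x^3*y^2*z - x^3*z^3 - x*y^4*z - x*y^2*z^3 + x^4*y + x^2*y^3 - 3*x^2*y*z^2 + 4*x^3*z + 4*x*y^2*z + x*z^3 - 4*x^2*y - y*z^2 - 2*x*z + y

reduce: tr(b a b a) = tr(a b)*tr(a b) - tr(1)   [split at a repeated a] = z^2 - 2
so tr(a b a b a b) = tr(b a)*tr(b a b a) - tr(b^-1 a^-1)   [split at a repeated b] = z^3 - 3*z
so tr(b a b) = tr(b)*tr(a b) - tr(a)   [square of b] = y*z - x
tr(a b a b a) = tr(a)*tr(b a b a) - tr(b a b)   [square of a] = x*z^2 - y*z - x
reduce: tr(b a b a b^2 a) = tr(b)*tr(a b a b a b) - tr(a b a b a)   [square of b] = y*z^3 - x*z^2 - 2*y*z + x
reduce: tr(a b a) = tr(a)*tr(b a) - tr(b)   [square of a] = x*z - y
tr(b a b a b) = tr(b)*tr(a b a b) - tr(a b a)   [square of b] = y*z^2 - x*z - y
so tr(b a b a b^2) = tr(b)*tr(b a b a b) - tr(b a b a)   [square of b] = y^2*z^2 - x*y*z - y^2 - z^2 + 2
tr(b a b^2 a^2 b a) = tr(a)*tr(b a b a b^2 a) - tr(b a b a b^2)   [square of a] = x*y*z^3 - x^2*z^2 - y^2*z^2 - x*y*z + x^2 + y^2 + z^2 - 2
so tr(a b a^2 b a b) = tr(a)*tr(b a b a b a) - tr(b a b a b)   [square of a] = x*z^3 - y*z^2 - 2*x*z + y
tr(a^2) = tr(a)*tr(a) - tr(1)   [square of a] = x^2 - 2
tr(b a^2 b) = tr(b)*tr(a^2 b) - tr(a^2)   [square of b] = x*y*z - x^2 - y^2 + 2
tr(a b a^2 b a) = tr(a)*tr(b a^2 b a) - tr(b a^2 b)   [square of a] = x^2*z^2 - 2*x*y*z + y^2 - 2
tr(b a^2 b a b^2 a) = tr(b)*tr(a b a^2 b a b) - tr(a b a^2 b a)   [square of b] = x*y*z^3 - x^2*z^2 - y^2*z^2 + 2
tr(b a b^2) = tr(b)*tr(a b^2) - tr(a b)   [square of b] = y^2*z - x*y - z
so tr(a^2 b a b^2) = tr(a)*tr(b a b^2 a) - tr(b a b^2)   [square of a] = x*y*z^2 - x^2*z - y^2*z + z
reduce: tr(b a^2 b a b^2) = tr(b)*tr(a^2 b a b^2) - tr(a^2 b a b)   [square of b] = x*y^2*z^2 - x^2*y*z - y^3*z - x*z^2 + 2*y*z + x
reduce: tr(a b^2 a^2 b a^2 b) = tr(a)*tr(b a^2 b a b^2 a) - tr(b a^2 b a b^2)   [square of a] = x^2*y*z^3 - x^3*z^2 - 2*x*y^2*z^2 + x^2*y*z + y^3*z + x*z^2 - 2*y*z + x
so tr(b^2 a^2 b) = tr(b)*tr(b a^2 b) - tr(b a^2)   [square of b] = x*y^2*z - x^2*y - y^3 - x*z + 3*y
tr(b^2 a^2 b a^2) = tr(a)*tr(b^2 a^2 b a) - tr(b^2 a^2 b)   [square of a] = x^2*y*z^2 - x^3*z - 2*x*y^2*z + x^2*y + y^3 + 2*x*z - 3*y
so tr(a b^2 a^2 b a^2) = tr(a)*tr(b^2 a^2 b a^2) - tr(b^2 a^2 b a)   [square of a] = x^3*y*z^2 - x^4*z - 2*x^2*y^2*z + x^3*y + x*y^3 - x*y*z^2 + 3*x^2*z + y^2*z - 3*x*y - z
tr(b a b^2 a^2 b a^2 b) = tr(b)*tr(a b^2 a^2 b a^2 b) - tr(a b^2 a^2 b a^2)   [square of b] = x^2*y^2*z^3 - 2*x^3*y*z^2 - 2*x*y^3*z^2 + x^4*z + 3*x^2*y^2*z + y^4*z - x^3*y - x*y^3 + 2*x*y*z^2 - 3*x^2*z - 3*y^2*z + 4*x*y + z
tr(b a b a b a b a) = tr(a b)*tr(a b a b a b) - tr(a^-1 b^-1 a^-1 b^-1)   [split at a repeated a] = z^4 - 4*z^2 + 2
reduce: tr(b a^2 b a b a b a) = tr(a)*tr(b a b a b a b a) - tr(b a b a b a b)   [square of a] = x*z^4 - y*z^3 - 3*x*z^2 + 2*y*z + x
tr(a^2 b a^2 b a b a b) = tr(a)*tr(b a^2 b a b a b a) - tr(b a^2 b a b a b)   [square of a] = x^2*z^4 - 2*x*y*z^3 - 2*x^2*z^2 + y^2*z^2 + 3*x*y*z - y^2 - z^2 + 2
tr(a b a^2) = tr(a)*tr(b a^2) - tr(b a)   [square of a] = x^2*z - x*y - z
tr(b a b a^2 b) = tr(b)*tr(a b a^2 b) - tr(a b a^2)   [square of b] = x*y*z^2 - x^2*z - y^2*z + z
tr(a b a^2 b a b a) = tr(a)*tr(b a b a^2 b a) - tr(b a b a^2 b)   [square of a] = x^2*z^3 - 2*x*y*z^2 - x^2*z + y^2*z + x*y - z
reduce: tr(a^2 b a^2 b a b a) = tr(a)*tr(a b a^2 b a b a) - tr(a b a^2 b a b)   [square of a] = x^3*z^3 - 2*x^2*y*z^2 - x^3*z + x*y^2*z - x*z^3 + x^2*y + y*z^2 + x*z - y
tr(b a b^2 a^2 b a^2 b a) = tr(b)*tr(a^2 b a^2 b a b a b) - tr(a^2 b a^2 b a b a)   [square of b] = x^2*y*z^4 - x^3*z^3 - 2*x*y^2*z^3 + y^3*z^2 + x^3*z + 2*x*y^2*z + x*z^3 - x^2*y - y^3 - 2*y*z^2 - x*z + 3*y
reduce: tr(a^-1 b a b^2 a^2 b a^2 b) = tr(b a b^2 a^2 b a^2 b)*tr(a) - tr(b a b^2 a^2 b a^2 b a)   [inverse elimination on a] = x^3*y^2*z^3 - 2*x^4*y*z^2 - 2*x^2*y^3*z^2 - x^2*y*z^4 + x^5*z + 3*x^3*y^2*z + x^3*z^3 + x*y^4*z + 2*x*y^2*z^3 - x^4*y - x^2*y^3 + 2*x^2*y*z^2 - y^3*z^2 - 4*x^3*z - 5*x*y^2*z - x*z^3 + 5*x^2*y + y^3 + 2*y*z^2 + 2*x*z - 3*y
so tr(b^-1 a^-1 b a b^2 a^2 b a^2) = tr(a^-1 b a b^2 a^2 b a^2)*tr(b) - tr(a^-1 b a b^2 a^2 b a^2 b)   [inverse elimination on b] = -x^3*y^2*z^3 + 2*x^4*y*z^2 + 2*x^2*y^3*z^2 + x^2*y*z^4 - x^5*z - 3*x^3*y^2*z - x^3*z^3 - x*y^4*z - x*y^2*z^3 + x^4*y + x^2*y^3 - 3*x^2*y*z^2 + 4*x^3*z + 4*x*y^2*z + x*z^3 - 4*x^2*y - y*z^2 - 2*x*z + y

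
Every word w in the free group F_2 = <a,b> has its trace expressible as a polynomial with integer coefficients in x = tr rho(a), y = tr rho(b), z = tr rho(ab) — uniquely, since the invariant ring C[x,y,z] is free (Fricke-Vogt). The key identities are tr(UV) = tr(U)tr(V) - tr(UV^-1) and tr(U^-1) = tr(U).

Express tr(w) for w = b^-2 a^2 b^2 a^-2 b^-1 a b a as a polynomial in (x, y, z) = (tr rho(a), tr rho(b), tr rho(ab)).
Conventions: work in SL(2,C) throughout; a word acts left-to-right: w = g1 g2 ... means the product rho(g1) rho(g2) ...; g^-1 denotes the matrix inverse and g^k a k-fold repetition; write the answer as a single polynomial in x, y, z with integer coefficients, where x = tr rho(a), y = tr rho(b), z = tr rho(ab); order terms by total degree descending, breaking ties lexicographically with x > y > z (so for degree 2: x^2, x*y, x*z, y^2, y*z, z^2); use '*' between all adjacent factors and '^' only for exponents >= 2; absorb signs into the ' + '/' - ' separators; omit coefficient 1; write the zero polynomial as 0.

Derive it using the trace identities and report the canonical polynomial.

-x^4*y^4*z^2 + x^5*y^3*z + 2*x^3*y^5*z + 2*x^3*y^3*z^3 - x^4*y^4 - x^2*y^6 - 2*x^2*y^4*z^2 - x^2*y^2*z^4 - x^5*y*z - 7*x^3*y^3*z - x^3*y*z^3 + 2*x^4*y^2 + 6*x^2*y^4 + 5*x^2*y^2*z^2 + 5*x^3*y*z + x*y^3*z + x*y*z^3 - 8*x^2*y^2 - 3*x*y*z - y^2 - z^2 + 2

trace(a^2 b) = trace(a) * trace(b a) - trace(b) = x*z - y
trace(a^2) = trace(a) * trace(a) - trace(1) = x^2 - 2
trace(b^2 a^2) = trace(b) * trace(a^2 b) - trace(a^2) = x*y*z - x^2 - y^2 + 2
trace(b^2 a) = trace(b) * trace(a b) - trace(a) = y*z - x
trace(b a^3 b) = trace(a) * trace(b^2 a^2) - trace(b^2 a) = x^2*y*z - x^3 - x*y^2 - y*z + 3*x
trace(b a^3) = trace(a) * trace(a b a) - trace(a b) = x^2*z - x*y - z
trace(b a^3 b^2) = trace(b) * trace(b a^3 b) - trace(b a^3) = x^2*y^2*z - x^3*y - x*y^3 - x^2*z - y^2*z + 4*x*y + z
trace(b a b a) = trace(a b) * trace(a b) - trace(1)   [split at repeated a] = z^2 - 2
trace(a b a^2 b) = trace(a) * trace(b a b a) - trace(b a b) = x*z^2 - y*z - x
trace(b^2 a b a^2) = trace(b) * trace(a b a^2 b) - trace(a b a^2) = x*y*z^2 - x^2*z - y^2*z + z
trace(b^2 a b a) = trace(b) * trace(a b a b) - trace(a b a) = y*z^2 - x*z - y
trace(b a b a^3 b) = trace(a) * trace(b^2 a b a^2) - trace(b^2 a b a) = x^2*y*z^2 - x^3*z - x*y^2*z - y*z^2 + 2*x*z + y
trace(b a b a^3) = trace(a) * trace(a b a b a) - trace(a b a b) = x^2*z^2 - x*y*z - x^2 - z^2 + 2
trace(b a b a^3 b^2) = trace(b) * trace(b a b a^3 b) - trace(b a b a^3) = x^2*y^2*z^2 - x^3*y*z - x*y^3*z - x^2*z^2 - y^2*z^2 + 3*x*y*z + x^2 + y^2 + z^2 - 2
trace(b a b a b a) = trace(b a b a) * trace(b a) - trace(a b)   [split at repeated b] = z^3 - 3*z
trace(a b a b a b a) = trace(a) * trace(b a b a b a) - trace(b a b a b) = x*z^3 - y*z^2 - 2*x*z + y
trace(a b a b a^3 b) = trace(a) * trace(a b a b a b a) - trace(a b a b a b) = x^2*z^3 - x*y*z^2 - 2*x^2*z - z^3 + x*y + 3*z
trace(a b a b a^3) = trace(a) * trace(a^2 b a b a) - trace(a^2 b a b) = x^3*z^2 - x^2*y*z - x^3 - 2*x*z^2 + y*z + 3*x
trace(b a b a^3 b^2 a) = trace(b) * trace(a b a b a^3 b) - trace(a b a b a^3) = x^2*y*z^3 - x^3*z^2 - x*y^2*z^2 - x^2*y*z - y*z^3 + x^3 + x*y^2 + 2*x*z^2 + 2*y*z - 3*x
trace(a b a^3 b^2 a^-1 b) = trace(b a b a^3 b^2) * trace(a) - trace(b a b a^3 b^2 a) = x^3*y^2*z^2 - x^4*y*z - x^2*y^3*z - x^2*y*z^3 + 4*x^2*y*z + y*z^3 - x*z^2 - 2*y*z + x
trace(a^2 b^2 a^-1 b^-1 a b a) = trace(a b a^3 b^2 a^-1) * trace(b) - trace(a b a^3 b^2 a^-1 b) = -x^3*y^2*z^2 + x^4*y*z + 2*x^2*y^3*z + x^2*y*z^3 - x^3*y^2 - x*y^4 - 5*x^2*y*z - y^3*z - y*z^3 + 4*x*y^2 + x*z^2 + 3*y*z - x
trace(b a b a^2 b^2 a) = trace(b) * trace(a b a b a^2 b) - trace(a b a b a^2) = x*y*z^3 - x^2*z^2 - y^2*z^2 - x*y*z + x^2 + y^2 + z^2 - 2
trace(b a b a^2 b^2) = trace(b) * trace(b a b a^2 b) - trace(b a b a^2) = x*y^2*z^2 - x^2*y*z - y^3*z - x*z^2 + 2*y*z + x
trace(a b a b a^2 b^2 a) = trace(a) * trace(b a b a^2 b^2 a) - trace(b a b a^2 b^2) = x^2*y*z^3 - x^3*z^2 - 2*x*y^2*z^2 + y^3*z + x^3 + x*y^2 + 2*x*z^2 - 2*y*z - 3*x
trace(a b a b a b a b) = trace(b a b a) * trace(b a b a) - trace(1)   [split at repeated b] = z^4 - 4*z^2 + 2
trace(b^2 a b a b a b a) = trace(b) * trace(a b a b a b a b) - trace(a b a b a b a) = y*z^4 - x*z^3 - 3*y*z^2 + 2*x*z + y
trace(a b a b a b^2) = trace(b) * trace(a b a b a b) - trace(a b a b a) = y*z^3 - x*z^2 - 2*y*z + x
trace(b^2 a b a b a b) = trace(b) * trace(a b a b a b^2) - trace(a b a b a b) = y^2*z^3 - x*y*z^2 - 2*y^2*z - z^3 + x*y + 3*z
trace(a b a b a^2 b^2 a b) = trace(a) * trace(b^2 a b a b a b a) - trace(b^2 a b a b a b) = x*y*z^4 - x^2*z^3 - y^2*z^3 - 2*x*y*z^2 + 2*x^2*z + 2*y^2*z + z^3 - 3*z
trace(b^-1 a b a b a^2 b^2 a) = trace(a b a b a^2 b^2 a) * trace(b) - trace(a b a b a^2 b^2 a b) = x^2*y^2*z^3 - x^3*y*z^2 - 2*x*y^3*z^2 - x*y*z^4 + x^2*z^3 + y^4*z + y^2*z^3 + x^3*y + x*y^3 + 4*x*y*z^2 - 2*x^2*z - 4*y^2*z - z^3 - 3*x*y + 3*z
trace(a^2 b^2 a^-1 b^-1 a b a b) = trace(b^-1 a b a b a^2 b^2) * trace(a) - trace(b^-1 a b a b a^2 b^2 a) = -x^2*y^2*z^3 + x^3*y*z^2 + 2*x*y^3*z^2 + x*y*z^4 - y^4*z - y^2*z^3 - x^3*y - x*y^3 - 5*x*y*z^2 + 4*y^2*z + z^3 + 4*x*y - 3*z
trace(b^-1 a b a b^-1 a^2 b^2 a^-1) = trace(a^2 b^2 a^-1 b^-1 a b a) * trace(b) - trace(a^2 b^2 a^-1 b^-1 a b a b) = -x^3*y^3*z^2 + x^4*y^2*z + 2*x^2*y^4*z + 2*x^2*y^2*z^3 - x^3*y^3 - x^3*y*z^2 - x*y^5 - 2*x*y^3*z^2 - x*y*z^4 - 5*x^2*y^2*z + x^3*y + 5*x*y^3 + 6*x*y*z^2 - y^2*z - z^3 - 5*x*y + 3*z
trace(a b a b^-1 a^2 b) = trace(a^2 b a b a) * trace(b) - trace(a^2 b a b a b) = x^2*y*z^2 - x*y^2*z - x*z^3 - x^2*y + 2*x*z + y
trace(a^2 b^2 a^-2 b^-1 a b a b^-1) = trace(b^-1 a b a b^-1 a^2 b^2 a^-1) * trace(a) - trace(b^-1 a b a b^-1 a^2 b^2) = -x^4*y^3*z^2 + x^5*y^2*z + 2*x^3*y^4*z + 2*x^3*y^2*z^3 - x^4*y^3 - x^4*y*z^2 - x^2*y^5 - 2*x^2*y^3*z^2 - x^2*y*z^4 - 5*x^3*y^2*z + x^4*y + 5*x^2*y^3 + 5*x^2*y*z^2 - 4*x^2*y + x*z - y
trace(a^2 b^2 a^-2 b^-1 a b a) = trace(a^-1 b^-1 a b a^3 b^2) * trace(a) - trace(a^-1 b^-1 a b a^3 b^2 a) = -x^4*y^2*z^2 + x^5*y*z + 2*x^3*y^3*z + x^3*y*z^3 - x^4*y^2 - x^2*y^4 - 5*x^3*y*z - x*y^3*z - x*y*z^3 + 4*x^2*y^2 + 4*x*y*z + z^2 - 2
trace(b^-2 a^2 b^2 a^-2 b^-1 a b a) = trace(a^2 b^2 a^-2 b^-1 a b a b^-1) * trace(b) - trace(a^2 b^2 a^-2 b^-1 a b a) = -x^4*y^4*z^2 + x^5*y^3*z + 2*x^3*y^5*z + 2*x^3*y^3*z^3 - x^4*y^4 - x^2*y^6 - 2*x^2*y^4*z^2 - x^2*y^2*z^4 - x^5*y*z - 7*x^3*y^3*z - x^3*y*z^3 + 2*x^4*y^2 + 6*x^2*y^4 + 5*x^2*y^2*z^2 + 5*x^3*y*z + x*y^3*z + x*y*z^3 - 8*x^2*y^2 - 3*x*y*z - y^2 - z^2 + 2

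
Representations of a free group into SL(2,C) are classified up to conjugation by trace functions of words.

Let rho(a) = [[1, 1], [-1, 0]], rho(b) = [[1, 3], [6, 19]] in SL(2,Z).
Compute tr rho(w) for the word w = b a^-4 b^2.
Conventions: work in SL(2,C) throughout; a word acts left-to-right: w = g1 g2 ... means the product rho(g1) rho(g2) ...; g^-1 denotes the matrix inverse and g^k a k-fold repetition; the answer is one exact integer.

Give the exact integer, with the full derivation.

rho(b) = [[1, 3], [6, 19]]
... * rho(a^-1) = [[0, -1], [1, 1]]  ->  [[3, 2], [19, 13]]
... * rho(a^-1) = [[0, -1], [1, 1]]  ->  [[2, -1], [13, -6]]
... * rho(a^-1) = [[0, -1], [1, 1]]  ->  [[-1, -3], [-6, -19]]
... * rho(a^-1) = [[0, -1], [1, 1]]  ->  [[-3, -2], [-19, -13]]
... * rho(b) = [[1, 3], [6, 19]]  ->  [[-15, -47], [-97, -304]]
... * rho(b) = [[1, 3], [6, 19]]  ->  [[-297, -938], [-1921, -6067]]
tr = -297 + -6067 = -6364

-6364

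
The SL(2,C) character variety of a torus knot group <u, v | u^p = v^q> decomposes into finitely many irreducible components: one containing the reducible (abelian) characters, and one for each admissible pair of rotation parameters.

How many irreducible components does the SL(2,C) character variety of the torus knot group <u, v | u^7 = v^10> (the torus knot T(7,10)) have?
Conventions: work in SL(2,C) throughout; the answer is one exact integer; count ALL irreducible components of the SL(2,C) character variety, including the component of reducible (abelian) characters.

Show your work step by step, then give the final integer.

Gamma = < u, v | u^7 = v^10 > (torus knot T(7,10)); the central element u^7 = v^10 acts as +I or -I in any irreducible SL(2,C) representation.
So on each irreducible component the traces are pinned: tr(u) = 2*cos(pi*alpha/7) with 1 <= alpha <= 6, tr(v) = 2*cos(pi*beta/10) with 1 <= beta <= 9.
u^7 = (-1)^alpha I and v^10 = (-1)^beta I must agree, so alpha and beta have equal parity.
Counting: 3 odd alphas x 5 odd betas + 3 even alphas x 4 even betas = 15 + 12 = 27.
Total: 27 irreducible-character components + 1 reducible (abelian) component = 28.

28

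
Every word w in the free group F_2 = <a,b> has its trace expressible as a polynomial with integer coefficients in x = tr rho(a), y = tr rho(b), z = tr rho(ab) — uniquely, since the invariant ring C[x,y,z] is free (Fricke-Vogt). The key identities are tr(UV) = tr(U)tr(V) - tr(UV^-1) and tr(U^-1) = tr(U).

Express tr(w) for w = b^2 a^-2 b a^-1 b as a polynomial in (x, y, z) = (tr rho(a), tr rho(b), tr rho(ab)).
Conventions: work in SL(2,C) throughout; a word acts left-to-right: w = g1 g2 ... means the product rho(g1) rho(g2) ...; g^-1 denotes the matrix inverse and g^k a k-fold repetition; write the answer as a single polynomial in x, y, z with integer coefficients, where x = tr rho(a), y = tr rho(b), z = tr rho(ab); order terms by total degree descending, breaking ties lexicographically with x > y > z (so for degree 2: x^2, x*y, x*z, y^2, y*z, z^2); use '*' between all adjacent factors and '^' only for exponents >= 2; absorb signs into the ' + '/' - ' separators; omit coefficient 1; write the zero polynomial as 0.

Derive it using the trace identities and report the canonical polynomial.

apply: tr(b^2) = tr(b) tr(b) - tr(1)  (reduce the b square) = y^2 - 2
use: tr(b^3) = tr(b) tr(b^2) - tr(b)  (reduce the b square) = y^3 - 3*y
tr(b^4) = tr(b) tr(b^3) - tr(b^2)  (reduce the b square) = y^4 - 4*y^2 + 2
use: tr(a b^2) = tr(b) tr(a b) - tr(a)  (reduce the b square) = y*z - x
tr(a b^3) = tr(b) tr(a b^2) - tr(a b)  (reduce the b square) = y^2*z - x*y - z
use: tr(b^4 a) = tr(b) tr(a b^3) - tr(a b^2)  (reduce the b square) = y^3*z - x*y^2 - 2*y*z + x
apply: tr(b^4 a^-1) = tr(b^4) tr(a) - tr(b^4 a)  (eliminate a^-1) = x*y^4 - y^3*z - 3*x*y^2 + 2*y*z + x
tr(b^3 a^-2 b) = tr(b^4 a^-1) tr(a) - tr(b^4)  (eliminate a^-1) = x^2*y^4 - x*y^3*z - 3*x^2*y^2 - y^4 + 2*x*y*z + x^2 + 4*y^2 - 2
tr(a b a b) = tr(a b) tr(a b) - tr(1)  (split on a) = z^2 - 2
tr(a b a) = tr(a) tr(b a) - tr(b)  (reduce the a square) = x*z - y
tr(a b a b^2) = tr(b) tr(a b a b) - tr(a b a)  (reduce the b square) = y*z^2 - x*z - y
tr(b a b^3 a) = tr(b) tr(a b a b^2) - tr(a b a b)  (reduce the b square) = y^2*z^2 - x*y*z - y^2 - z^2 + 2
apply: tr(a^-1 b a b^3) = tr(b a b^3) tr(a) - tr(b a b^3 a)  (eliminate a^-1) = x*y^3*z - x^2*y^2 - y^2*z^2 - x*y*z + x^2 + y^2 + z^2 - 2
use: tr(b^3 a^-2 b a) = tr(a^-1 b a b^3) tr(a) - tr(a^-1 b a b^3 a)  (eliminate a^-1) = x^2*y^3*z - x^3*y^2 - x*y^2*z^2 - x^2*y*z - y^3*z + x^3 + 2*x*y^2 + x*z^2 + 2*y*z - 3*x
tr(b^2 a^-2 b a^-1 b) = tr(b^3 a^-2 b) tr(a) - tr(b^3 a^-2 b a)  (eliminate a^-1) = x^3*y^4 - 2*x^2*y^3*z - 2*x^3*y^2 - x*y^4 + x*y^2*z^2 + 3*x^2*y*z + y^3*z + 2*x*y^2 - x*z^2 - 2*y*z + x

x^3*y^4 - 2*x^2*y^3*z - 2*x^3*y^2 - x*y^4 + x*y^2*z^2 + 3*x^2*y*z + y^3*z + 2*x*y^2 - x*z^2 - 2*y*z + x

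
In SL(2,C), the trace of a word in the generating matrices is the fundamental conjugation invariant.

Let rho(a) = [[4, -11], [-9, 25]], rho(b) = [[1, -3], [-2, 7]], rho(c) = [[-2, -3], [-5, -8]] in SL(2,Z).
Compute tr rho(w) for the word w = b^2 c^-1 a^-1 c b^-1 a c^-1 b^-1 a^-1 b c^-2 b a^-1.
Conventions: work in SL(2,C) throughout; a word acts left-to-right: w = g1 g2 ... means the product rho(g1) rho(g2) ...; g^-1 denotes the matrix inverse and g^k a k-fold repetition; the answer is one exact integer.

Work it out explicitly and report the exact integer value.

rho(b) = [[1, -3], [-2, 7]]
... * rho(b) = [[1, -3], [-2, 7]]  ->  [[7, -24], [-16, 55]]
... * rho(c^-1) = [[-8, 3], [5, -2]]  ->  [[-176, 69], [403, -158]]
... * rho(a^-1) = [[25, 11], [9, 4]]  ->  [[-3779, -1660], [8653, 3801]]
... * rho(c) = [[-2, -3], [-5, -8]]  ->  [[15858, 24617], [-36311, -56367]]
... * rho(b^-1) = [[7, 3], [2, 1]]  ->  [[160240, 72191], [-366911, -165300]]
... * rho(a) = [[4, -11], [-9, 25]]  ->  [[-8759, 42135], [20056, -96479]]
... * rho(c^-1) = [[-8, 3], [5, -2]]  ->  [[280747, -110547], [-642843, 253126]]
... * rho(b^-1) = [[7, 3], [2, 1]]  ->  [[1744135, 731694], [-3993649, -1675403]]
... * rho(a^-1) = [[25, 11], [9, 4]]  ->  [[50188621, 22112261], [-114919852, -50631751]]
... * rho(b) = [[1, -3], [-2, 7]]  ->  [[5964099, 4219964], [-13656350, -9662701]]
... * rho(c^-1) = [[-8, 3], [5, -2]]  ->  [[-26612972, 9452369], [60937295, -21643648]]
... * rho(c^-1) = [[-8, 3], [5, -2]]  ->  [[260165621, -98743654], [-595716600, 226099181]]
... * rho(b) = [[1, -3], [-2, 7]]  ->  [[457652929, -1471702441], [-1047914962, 3369844067]]
... * rho(a^-1) = [[25, 11], [9, 4]]  ->  [[-1803998744, -852627545], [4130722553, 1952311686]]
tr = -1803998744 + 1952311686 = 148312942

148312942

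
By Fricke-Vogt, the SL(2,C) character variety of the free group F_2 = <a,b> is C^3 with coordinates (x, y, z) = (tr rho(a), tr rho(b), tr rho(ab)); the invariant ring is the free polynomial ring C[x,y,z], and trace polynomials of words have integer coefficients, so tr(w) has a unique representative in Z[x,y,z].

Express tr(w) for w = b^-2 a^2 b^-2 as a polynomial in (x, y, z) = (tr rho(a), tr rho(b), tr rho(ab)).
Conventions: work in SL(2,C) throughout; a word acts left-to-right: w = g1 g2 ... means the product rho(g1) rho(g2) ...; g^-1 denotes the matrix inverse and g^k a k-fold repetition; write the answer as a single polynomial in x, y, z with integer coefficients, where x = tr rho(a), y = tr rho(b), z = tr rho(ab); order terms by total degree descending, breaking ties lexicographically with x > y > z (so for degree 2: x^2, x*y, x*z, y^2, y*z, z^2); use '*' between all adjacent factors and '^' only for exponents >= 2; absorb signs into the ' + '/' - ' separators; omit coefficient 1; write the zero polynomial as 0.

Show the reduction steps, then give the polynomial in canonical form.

use: trace(a^2) = trace(a) trace(a) - trace(1)   [square of a] = x^2 - 2
trace(a^2 b) = trace(a) trace(b a) - trace(b)   [square of a] = x*z - y
use: trace(a^2 b^-1) = trace(a^2) trace(b) - trace(a^2 b)   [inverse elimination on b] = x^2*y - x*z - y
use: trace(b^-1 a^2 b^-1) = trace(a^2 b^-1) trace(b) - trace(a^2)   [inverse elimination on b] = x^2*y^2 - x*y*z - x^2 - y^2 + 2
use: trace(b^-1 a^2 b^-2) = trace(b^-1 a^2 b^-1) trace(b) - trace(b^-1 a^2)   [inverse elimination on b] = x^2*y^3 - x*y^2*z - 2*x^2*y - y^3 + x*z + 3*y
apply: trace(b^-2 a^2 b^-2) = trace(b^-1 a^2 b^-2) trace(b) - trace(b^-1 a^2 b^-1)   [inverse elimination on b] = x^2*y^4 - x*y^3*z - 3*x^2*y^2 - y^4 + 2*x*y*z + x^2 + 4*y^2 - 2

x^2*y^4 - x*y^3*z - 3*x^2*y^2 - y^4 + 2*x*y*z + x^2 + 4*y^2 - 2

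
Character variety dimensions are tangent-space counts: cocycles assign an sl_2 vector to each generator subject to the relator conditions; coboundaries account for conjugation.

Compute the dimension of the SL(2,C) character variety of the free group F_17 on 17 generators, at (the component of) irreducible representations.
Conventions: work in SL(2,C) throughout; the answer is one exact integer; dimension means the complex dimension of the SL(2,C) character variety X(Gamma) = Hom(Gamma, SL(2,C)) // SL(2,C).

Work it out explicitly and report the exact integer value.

Here Gamma is free of rank 17 — no relator constrains a cocycle.
Z^1(Gamma, Ad rho) = (sl_2)^17: a cocycle is a free choice of one sl_2 vector per generator, so dim Z^1 = 3*17 = 51.
At an irreducible rho the centralizer of the image in sl_2 is 0, so the coboundary map sl_2 -> Z^1 is injective: dim B^1 = 3.
Therefore dim X = 51 - 3 = 48.

48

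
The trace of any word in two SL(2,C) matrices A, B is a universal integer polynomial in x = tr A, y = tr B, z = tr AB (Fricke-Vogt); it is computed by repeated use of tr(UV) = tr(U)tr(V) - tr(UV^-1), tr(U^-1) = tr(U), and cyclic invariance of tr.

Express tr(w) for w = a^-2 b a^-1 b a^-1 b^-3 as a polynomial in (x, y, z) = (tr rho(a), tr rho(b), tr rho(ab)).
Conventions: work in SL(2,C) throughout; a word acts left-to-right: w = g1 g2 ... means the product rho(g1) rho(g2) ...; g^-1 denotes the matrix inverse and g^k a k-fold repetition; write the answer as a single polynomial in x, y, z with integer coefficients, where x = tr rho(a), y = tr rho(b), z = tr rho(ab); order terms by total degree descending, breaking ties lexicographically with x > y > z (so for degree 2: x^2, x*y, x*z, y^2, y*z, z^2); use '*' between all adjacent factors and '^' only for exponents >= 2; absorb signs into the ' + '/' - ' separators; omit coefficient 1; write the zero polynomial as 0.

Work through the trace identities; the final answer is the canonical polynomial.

trace(a^-1) = trace(a) = x
next, trace(a^-1 b) = trace(b) * trace(a) - trace(b a)  (eliminate a^-1) = x*y - z
and trace(a^-1 b^-1) = trace(a^-1) * trace(b) - trace(a^-1 b)  (eliminate b^-1) = z
trace(a b a) = trace(a) * trace(b a) - trace(b)  (reduce the a square) = x*z - y
and trace(a b a b) = trace(a b) * trace(a b) - trace(1)  (split on a) = z^2 - 2
trace(a b a b^-1) = trace(a b a) * trace(b) - trace(a b a b)  (eliminate b^-1) = x*y*z - y^2 - z^2 + 2
trace(b^-2 a b a) = trace(a b a b^-1) * trace(b) - trace(a b a)  (eliminate b^-1) = x*y^2*z - y^3 - y*z^2 - x*z + 3*y
next, trace(b a^-1 b^-2 a) = trace(b^-2 a b) * trace(a) - trace(b^-2 a b a)  (eliminate a^-1) = -x*y^2*z + x^2*y + y^3 + y*z^2 - 3*y
trace(b^-2 a^-1 b a^-1) = trace(b a^-1 b^-2) * trace(a) - trace(b a^-1 b^-2 a)  (eliminate a^-1) = x*y^2*z - x^2*y - y^3 - y*z^2 + x*z + 3*y
and trace(a^-1 b a b^-1) = trace(b a b^-1) * trace(a) - trace(b a b^-1 a)  (eliminate a^-1) = -x*y*z + x^2 + y^2 + z^2 - 2
next, trace(b a b) = trace(b) * trace(a b) - trace(a)  (reduce the b square) = y*z - x
next, trace(a b a b a) = trace(a) * trace(b a b a) - trace(b a b)  (reduce the a square) = x*z^2 - y*z - x
next, trace(a b a b a b) = trace(b a) * trace(b a b a) - trace(b^-1 a^-1)  (split on b) = z^3 - 3*z
trace(b a b^-1 a b a) = trace(a b a b a) * trace(b) - trace(a b a b a b)  (eliminate b^-1) = x*y*z^2 - y^2*z - z^3 - x*y + 3*z
next, trace(b^-1 a b a^-1 b a) = trace(b a b^-1 a b) * trace(a) - trace(b a b^-1 a b a)  (eliminate a^-1) = x^2*y^2*z - x^3*y - x*y^3 - 2*x*y*z^2 + x^2*z + y^2*z + z^3 + 4*x*y - 3*z
trace(a^2) = trace(a) * trace(a) - trace(1)  (reduce the a square) = x^2 - 2
trace(b a^2 b) = trace(b) * trace(a^2 b) - trace(a^2)  (reduce the b square) = x*y*z - x^2 - y^2 + 2
trace(a b a^-1 b a) = trace(b a^2 b) * trace(a) - trace(b a^2 b a)  (eliminate a^-1) = x^2*y*z - x^3 - x*y^2 - x*z^2 + y*z + 3*x
next, trace(b a^-1 b a b^-2 a) = trace(b^-1 a b a^-1 b a) * trace(b) - trace(b^-1 a b a^-1 b a b)  (eliminate b^-1) = x^2*y^3*z - x^3*y^2 - x*y^4 - 2*x*y^2*z^2 + y^3*z + y*z^3 + x^3 + 5*x*y^2 + x*z^2 - 4*y*z - 3*x
trace(a^-1 b a^-1 b a b^-2) = trace(b a^-1 b a b^-2) * trace(a) - trace(b a^-1 b a b^-2 a)  (eliminate a^-1) = -x^2*y^3*z + x^3*y^2 + x*y^4 + 2*x*y^2*z^2 - x^2*y*z - y^3*z - y*z^3 - 4*x*y^2 + 4*y*z + x
next, trace(b a b^-1 a^-1 b a) = trace(b a b a b^-1) * trace(a) - trace(b a b a b^-1 a)  (eliminate a^-1) = -x*y*z^2 + x^2*z + y^2*z + z^3 - 3*z
trace(a^-1 b a^-1 b a b^-1) = trace(b a b^-1 a^-1 b) * trace(a) - trace(b a b^-1 a^-1 b a)  (eliminate a^-1) = -x^2*y^2*z + x^3*y + x*y^3 + 2*x*y*z^2 - x^2*z - y^2*z - z^3 - 3*x*y + 3*z
and trace(b^-3 a^-1 b a^-1 b a) = trace(a^-1 b a^-1 b a b^-2) * trace(b) - trace(a^-1 b a^-1 b a b^-1)  (eliminate b^-1) = -x^2*y^4*z + x^3*y^3 + x*y^5 + 2*x*y^3*z^2 - y^4*z - y^2*z^3 - x^3*y - 5*x*y^3 - 2*x*y*z^2 + x^2*z + 5*y^2*z + z^3 + 4*x*y - 3*z
trace(a^-1 b a^-1 b a^-1 b^-3) = trace(b^-3 a^-1 b a^-1 b) * trace(a) - trace(b^-3 a^-1 b a^-1 b a)  (eliminate a^-1) = x^2*y^4*z - x^3*y^3 - x*y^5 - 2*x*y^3*z^2 + x^2*y^2*z + y^4*z + y^2*z^3 + 4*x*y^3 + x*y*z^2 - 5*y^2*z - z^3 - x*y + 3*z
next, trace(a^-2 b a^-1 b a^-1 b^-3) = trace(a^-1 b a^-1 b a^-1 b^-3) * trace(a) - trace(a^-1 b a^-1 b a^-1 b^-3 a)  (eliminate a^-1) = x^3*y^4*z - x^4*y^3 - x^2*y^5 - 2*x^2*y^3*z^2 + x^3*y^2*z + x*y^4*z + x*y^2*z^3 + 4*x^2*y^3 + x^2*y*z^2 - 6*x*y^2*z - x*z^3 + y^3 + y*z^2 + 2*x*z - 3*y

x^3*y^4*z - x^4*y^3 - x^2*y^5 - 2*x^2*y^3*z^2 + x^3*y^2*z + x*y^4*z + x*y^2*z^3 + 4*x^2*y^3 + x^2*y*z^2 - 6*x*y^2*z - x*z^3 + y^3 + y*z^2 + 2*x*z - 3*y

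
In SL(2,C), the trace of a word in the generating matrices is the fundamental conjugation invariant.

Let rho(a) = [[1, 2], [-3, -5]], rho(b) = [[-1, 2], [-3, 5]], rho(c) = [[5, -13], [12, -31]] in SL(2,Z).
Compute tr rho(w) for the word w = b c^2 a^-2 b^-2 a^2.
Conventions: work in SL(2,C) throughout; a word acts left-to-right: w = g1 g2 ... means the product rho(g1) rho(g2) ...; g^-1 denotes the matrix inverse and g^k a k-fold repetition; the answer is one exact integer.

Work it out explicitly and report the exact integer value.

rho(b) = [[-1, 2], [-3, 5]]
... * rho(c) = [[5, -13], [12, -31]]  ->  [[19, -49], [45, -116]]
... * rho(c) = [[5, -13], [12, -31]]  ->  [[-493, 1272], [-1167, 3011]]
... * rho(a^-1) = [[-5, -2], [3, 1]]  ->  [[6281, 2258], [14868, 5345]]
... * rho(a^-1) = [[-5, -2], [3, 1]]  ->  [[-24631, -10304], [-58305, -24391]]
... * rho(b^-1) = [[5, -2], [3, -1]]  ->  [[-154067, 59566], [-364698, 141001]]
... * rho(b^-1) = [[5, -2], [3, -1]]  ->  [[-591637, 248568], [-1400487, 588395]]
... * rho(a) = [[1, 2], [-3, -5]]  ->  [[-1337341, -2426114], [-3165672, -5742949]]
... * rho(a) = [[1, 2], [-3, -5]]  ->  [[5941001, 9455888], [14063175, 22383401]]
tr = 5941001 + 22383401 = 28324402

28324402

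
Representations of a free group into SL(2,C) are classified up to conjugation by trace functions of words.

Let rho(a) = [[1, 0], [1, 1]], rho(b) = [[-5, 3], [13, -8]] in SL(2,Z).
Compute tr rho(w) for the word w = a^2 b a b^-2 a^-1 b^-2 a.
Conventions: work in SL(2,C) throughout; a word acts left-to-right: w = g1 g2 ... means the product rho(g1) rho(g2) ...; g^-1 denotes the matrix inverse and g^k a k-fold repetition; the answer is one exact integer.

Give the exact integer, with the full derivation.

rho(a) = [[1, 0], [1, 1]]
... * rho(a) = [[1, 0], [1, 1]]  ->  [[1, 0], [2, 1]]
... * rho(b) = [[-5, 3], [13, -8]]  ->  [[-5, 3], [3, -2]]
... * rho(a) = [[1, 0], [1, 1]]  ->  [[-2, 3], [1, -2]]
... * rho(b^-1) = [[-8, -3], [-13, -5]]  ->  [[-23, -9], [18, 7]]
... * rho(b^-1) = [[-8, -3], [-13, -5]]  ->  [[301, 114], [-235, -89]]
... * rho(a^-1) = [[1, 0], [-1, 1]]  ->  [[187, 114], [-146, -89]]
... * rho(b^-1) = [[-8, -3], [-13, -5]]  ->  [[-2978, -1131], [2325, 883]]
... * rho(b^-1) = [[-8, -3], [-13, -5]]  ->  [[38527, 14589], [-30079, -11390]]
... * rho(a) = [[1, 0], [1, 1]]  ->  [[53116, 14589], [-41469, -11390]]
tr = 53116 + -11390 = 41726

41726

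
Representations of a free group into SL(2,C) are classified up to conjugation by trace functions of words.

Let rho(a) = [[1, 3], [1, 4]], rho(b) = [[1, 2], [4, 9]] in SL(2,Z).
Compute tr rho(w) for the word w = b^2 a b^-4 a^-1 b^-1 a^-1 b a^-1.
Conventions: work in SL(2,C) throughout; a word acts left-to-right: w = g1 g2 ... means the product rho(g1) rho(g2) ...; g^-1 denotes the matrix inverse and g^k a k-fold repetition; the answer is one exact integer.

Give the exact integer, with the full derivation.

-85980201

rho(b) = [[1, 2], [4, 9]]
... * rho(b) = [[1, 2], [4, 9]]  ->  [[9, 20], [40, 89]]
... * rho(a) = [[1, 3], [1, 4]]  ->  [[29, 107], [129, 476]]
... * rho(b^-1) = [[9, -2], [-4, 1]]  ->  [[-167, 49], [-743, 218]]
... * rho(b^-1) = [[9, -2], [-4, 1]]  ->  [[-1699, 383], [-7559, 1704]]
... * rho(b^-1) = [[9, -2], [-4, 1]]  ->  [[-16823, 3781], [-74847, 16822]]
... * rho(b^-1) = [[9, -2], [-4, 1]]  ->  [[-166531, 37427], [-740911, 166516]]
... * rho(a^-1) = [[4, -3], [-1, 1]]  ->  [[-703551, 537020], [-3130160, 2389249]]
... * rho(b^-1) = [[9, -2], [-4, 1]]  ->  [[-8480039, 1944122], [-37728436, 8649569]]
... * rho(a^-1) = [[4, -3], [-1, 1]]  ->  [[-35864278, 27384239], [-159563313, 121834877]]
... * rho(b) = [[1, 2], [4, 9]]  ->  [[73672678, 174729595], [327776195, 777387267]]
... * rho(a^-1) = [[4, -3], [-1, 1]]  ->  [[119961117, -46288439], [533717513, -205941318]]
tr = 119961117 + -205941318 = -85980201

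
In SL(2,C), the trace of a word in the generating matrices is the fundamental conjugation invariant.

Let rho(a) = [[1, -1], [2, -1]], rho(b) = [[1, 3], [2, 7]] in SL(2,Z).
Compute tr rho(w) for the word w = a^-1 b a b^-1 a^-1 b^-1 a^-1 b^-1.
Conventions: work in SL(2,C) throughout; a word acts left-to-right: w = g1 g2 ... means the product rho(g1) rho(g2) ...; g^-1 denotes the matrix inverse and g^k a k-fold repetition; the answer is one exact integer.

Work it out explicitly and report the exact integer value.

rho(a^-1) = [[-1, 1], [-2, 1]]
... * rho(b) = [[1, 3], [2, 7]]  ->  [[1, 4], [0, 1]]
... * rho(a) = [[1, -1], [2, -1]]  ->  [[9, -5], [2, -1]]
... * rho(b^-1) = [[7, -3], [-2, 1]]  ->  [[73, -32], [16, -7]]
... * rho(a^-1) = [[-1, 1], [-2, 1]]  ->  [[-9, 41], [-2, 9]]
... * rho(b^-1) = [[7, -3], [-2, 1]]  ->  [[-145, 68], [-32, 15]]
... * rho(a^-1) = [[-1, 1], [-2, 1]]  ->  [[9, -77], [2, -17]]
... * rho(b^-1) = [[7, -3], [-2, 1]]  ->  [[217, -104], [48, -23]]
tr = 217 + -23 = 194

194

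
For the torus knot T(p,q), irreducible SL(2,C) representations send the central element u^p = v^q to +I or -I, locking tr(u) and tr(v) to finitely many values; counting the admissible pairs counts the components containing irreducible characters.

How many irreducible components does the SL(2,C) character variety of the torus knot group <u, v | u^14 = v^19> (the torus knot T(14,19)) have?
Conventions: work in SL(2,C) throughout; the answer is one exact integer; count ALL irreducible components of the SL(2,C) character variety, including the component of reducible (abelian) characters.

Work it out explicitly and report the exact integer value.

118

For T(14,19): irreducibility forces the central element u^14 = v^19 to one of +I, -I.
This locks tr(u) to 2*cos(pi*alpha/14), alpha in 1..13, and tr(v) to 2*cos(pi*beta/19), beta in 1..18, on each component of irreducible characters.
Consistency of u^14 = (-1)^alpha I with v^19 = (-1)^beta I forces alpha = beta (mod 2).
Enumerate parity-matched pairs: 7*9 odd-odd plus 6*9 even-even gives 117.
Total: 117 irreducible-character components + 1 reducible (abelian) component = 118.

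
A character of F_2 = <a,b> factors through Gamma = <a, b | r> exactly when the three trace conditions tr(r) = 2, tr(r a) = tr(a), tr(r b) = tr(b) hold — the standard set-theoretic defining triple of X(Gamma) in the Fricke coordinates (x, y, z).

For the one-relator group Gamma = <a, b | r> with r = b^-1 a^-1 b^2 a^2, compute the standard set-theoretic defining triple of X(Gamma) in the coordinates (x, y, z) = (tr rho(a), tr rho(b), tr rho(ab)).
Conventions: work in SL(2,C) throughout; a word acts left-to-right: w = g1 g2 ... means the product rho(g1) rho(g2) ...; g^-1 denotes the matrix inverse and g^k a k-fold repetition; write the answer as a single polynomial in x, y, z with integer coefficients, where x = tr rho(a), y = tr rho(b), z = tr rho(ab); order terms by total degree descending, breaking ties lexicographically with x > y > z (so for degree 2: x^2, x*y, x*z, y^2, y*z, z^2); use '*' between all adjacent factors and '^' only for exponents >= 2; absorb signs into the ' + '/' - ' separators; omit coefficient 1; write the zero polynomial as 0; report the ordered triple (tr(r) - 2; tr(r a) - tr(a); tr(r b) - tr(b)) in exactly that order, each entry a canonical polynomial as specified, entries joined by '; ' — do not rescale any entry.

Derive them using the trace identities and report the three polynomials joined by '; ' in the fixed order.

-x^2*y^2*z + x^3*y + x*y^3 + x*y*z^2 - 4*x*y + z - 2; -x^3*y^2*z + x^4*y + x^2*y^3 + x^2*y*z^2 + x*y^2*z - 5*x^2*y - y^3 - y*z^2 + x*z - x + 3*y; y*z - x - y

so tr(b^2 a) = tr(b) * tr(a b) - tr(a) = y*z - x
tr(b^2) = tr(b) * tr(b) - tr(1) = y^2 - 2
so tr(a^2 b^2) = tr(a) * tr(b^2 a) - tr(b^2) = x*y*z - x^2 - y^2 + 2
tr(a^2 b) = tr(a) * tr(b a) - tr(b) = x*z - y
tr(b^2 a^2 b) = tr(b) * tr(a^2 b^2) - tr(a^2 b) = x*y^2*z - x^2*y - y^3 - x*z + 3*y
tr(b a b a) = tr(b a) * tr(b a) - tr(1)   [split at repeated b] = z^2 - 2
so tr(a^2 b a b) = tr(a) * tr(b a b a) - tr(b a b) = x*z^2 - y*z - x
so tr(a^2 b a) = tr(a) * tr(a b a) - tr(a b) = x^2*z - x*y - z
reduce: tr(b^2 a^2 b a) = tr(b) * tr(a^2 b a b) - tr(a^2 b a) = x*y*z^2 - x^2*z - y^2*z + z
reduce: tr(a^-1 b^2 a^2 b) = tr(b^2 a^2 b) * tr(a) - tr(b^2 a^2 b a) = x^2*y^2*z - x^3*y - x*y^3 - x*y*z^2 + y^2*z + 3*x*y - z
tr(b^-1 a^-1 b^2 a^2) = tr(a^-1 b^2 a^2) * tr(b) - tr(a^-1 b^2 a^2 b) = -x^2*y^2*z + x^3*y + x*y^3 + x*y*z^2 - 4*x*y + z
reduce: tr(a^4 b) = tr(a) * tr(b a^3) - tr(b a^2)   [square of a] = x^3*z - x^2*y - 2*x*z + y
tr(a^2) = tr(a) * tr(a) - tr(1)   [square of a] = x^2 - 2
reduce: tr(a^3) = tr(a) * tr(a^2) - tr(a)   [square of a] = x^3 - 3*x
reduce: tr(a^4) = tr(a) * tr(a^3) - tr(a^2)   [square of a] = x^4 - 4*x^2 + 2
reduce: tr(a b^2 a^3) = tr(b) * tr(a^4 b) - tr(a^4)   [square of b] = x^3*y*z - x^4 - x^2*y^2 - 2*x*y*z + 4*x^2 + y^2 - 2
reduce: tr(b a b^2 a) = tr(b) * tr(a b a b) - tr(a b a)   [square of b] = y*z^2 - x*z - y
reduce: tr(a b^2 a^3 b) = tr(a) * tr(b a b^2 a^2) - tr(b a b^2 a)   [square of a] = x^2*y*z^2 - x^3*z - x*y^2*z - y*z^2 + 2*x*z + y
so tr(b^2 a^3 b^-1 a) = tr(a b^2 a^3) * tr(b) - tr(a b^2 a^3 b)   [inverse elimination on b] = x^3*y^2*z - x^4*y - x^2*y^3 - x^2*y*z^2 + x^3*z - x*y^2*z + 4*x^2*y + y^3 + y*z^2 - 2*x*z - 3*y
reduce: tr(b^-1 a^-1 b^2 a^3) = tr(b^2 a^3 b^-1) * tr(a) - tr(b^2 a^3 b^-1 a)   [inverse elimination on a] = -x^3*y^2*z + x^4*y + x^2*y^3 + x^2*y*z^2 + x*y^2*z - 5*x^2*y - y^3 - y*z^2 + x*z + 3*y
assemble the triple (tr(r) - 2; tr(r a) - x; tr(r b) - y)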